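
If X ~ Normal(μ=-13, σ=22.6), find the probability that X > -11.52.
0.473893

We have X ~ Normal(μ=-13, σ=22.6).

P(X > -11.52) = 1 - P(X ≤ -11.52)
                = 1 - F(-11.52)
                = 1 - 0.526107
                = 0.473893

So there's approximately a 47.4% chance that X exceeds -11.52.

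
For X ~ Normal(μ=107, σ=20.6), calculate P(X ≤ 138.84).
0.938903

We have X ~ Normal(μ=107, σ=20.6).

The CDF gives us P(X ≤ k).

Using the CDF:
P(X ≤ 138.84) = 0.938903

This means there's approximately a 93.9% chance that X is at most 138.84.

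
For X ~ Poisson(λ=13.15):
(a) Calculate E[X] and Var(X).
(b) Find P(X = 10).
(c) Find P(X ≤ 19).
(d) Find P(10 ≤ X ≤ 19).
(a) E[X] = 13.1500, Var(X) = 13.1500
(b) P(X = 10) = 0.082894
(c) P(X ≤ 19) = 0.953114
(d) P(10 ≤ X ≤ 19) = 0.796983

We have X ~ Poisson(λ=13.15).

(a) Moments:
E[X] = 13.1500
Var(X) = 13.1500
σ = √Var(X) = 3.6263

(b) Point probability using PMF:
P(X = 10) = 0.082894

(c) Cumulative probability using CDF:
P(X ≤ 19) = F(19) = 0.953114

(d) Range probability:
P(10 ≤ X ≤ 19) = P(X ≤ 19) - P(X ≤ 9)
                   = F(19) - F(9)
                   = 0.953114 - 0.156131
                   = 0.796983

This means approximately 79.7% of outcomes fall in the interval [10, 19].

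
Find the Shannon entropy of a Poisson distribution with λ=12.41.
2.6712 nats

We have X ~ Poisson(λ=12.41).

The Shannon entropy measures the uncertainty or information content of the distribution.

For a Poisson distribution with λ=12.41:
H(X) = 2.6712 nats

(In bits, this would be 3.8537 bits.)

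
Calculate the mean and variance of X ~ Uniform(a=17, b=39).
E[X] = 28.0000, Var(X) = 40.3333

We have X ~ Uniform(a=17, b=39).

For a Uniform distribution with a=17, b=39:

Expected value:
E[X] = 28.0000

Variance:
Var(X) = 40.3333

Standard deviation:
σ = √Var(X) = 6.3509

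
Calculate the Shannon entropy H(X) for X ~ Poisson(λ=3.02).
1.9351 nats

We have X ~ Poisson(λ=3.02).

The Shannon entropy measures the uncertainty or information content of the distribution.

For a Poisson distribution with λ=3.02:
H(X) = 1.9351 nats

(In bits, this would be 2.7918 bits.)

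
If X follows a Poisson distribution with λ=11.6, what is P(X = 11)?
0.117508

We have X ~ Poisson(λ=11.6).

For a Poisson distribution, the PMF gives us the probability of each outcome.

Using the PMF formula:
P(X = 11) = 0.117508

Rounded to 4 decimal places: 0.1175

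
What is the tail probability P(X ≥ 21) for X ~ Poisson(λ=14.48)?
0.063087

We have X ~ Poisson(λ=14.48).

For discrete distributions, P(X ≥ 21) = 1 - P(X ≤ 20).

P(X ≤ 20) = 0.936913
P(X ≥ 21) = 1 - 0.936913 = 0.063087

So there's approximately a 6.3% chance that X is at least 21.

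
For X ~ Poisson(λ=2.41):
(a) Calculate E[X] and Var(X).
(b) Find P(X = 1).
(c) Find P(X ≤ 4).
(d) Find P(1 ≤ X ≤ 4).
(a) E[X] = 2.4100, Var(X) = 2.4100
(b) P(X = 1) = 0.216455
(c) P(X ≤ 4) = 0.902873
(d) P(1 ≤ X ≤ 4) = 0.813058

We have X ~ Poisson(λ=2.41).

(a) Moments:
E[X] = 2.4100
Var(X) = 2.4100
σ = √Var(X) = 1.5524

(b) Point probability using PMF:
P(X = 1) = 0.216455

(c) Cumulative probability using CDF:
P(X ≤ 4) = F(4) = 0.902873

(d) Range probability:
P(1 ≤ X ≤ 4) = P(X ≤ 4) - P(X ≤ 0)
                   = F(4) - F(0)
                   = 0.902873 - 0.089815
                   = 0.813058

This means approximately 81.3% of outcomes fall in the interval [1, 4].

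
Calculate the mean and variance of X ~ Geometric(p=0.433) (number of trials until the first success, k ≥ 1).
E[X] = 2.3095, Var(X) = 3.0242

We have X ~ Geometric(p=0.433) (number of trials until the first success, k ≥ 1).

For a Geometric distribution with p=0.433 (number of trials until the first success, k ≥ 1):

Expected value:
E[X] = 2.3095

Variance:
Var(X) = 3.0242

Standard deviation:
σ = √Var(X) = 1.7390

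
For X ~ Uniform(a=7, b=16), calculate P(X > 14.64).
0.151111

We have X ~ Uniform(a=7, b=16).

P(X > 14.64) = 1 - P(X ≤ 14.64)
                = 1 - F(14.64)
                = 1 - 0.848889
                = 0.151111

So there's approximately a 15.1% chance that X exceeds 14.64.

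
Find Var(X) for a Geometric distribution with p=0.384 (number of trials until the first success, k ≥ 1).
4.1775

We have X ~ Geometric(p=0.384) (number of trials until the first success, k ≥ 1).

For a Geometric distribution with p=0.384 (number of trials until the first success, k ≥ 1):
Var(X) = 4.1775

The variance measures the spread of the distribution around the mean.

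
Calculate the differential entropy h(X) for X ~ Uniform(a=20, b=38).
2.8904 nats

We have X ~ Uniform(a=20, b=38).

The differential entropy measures the uncertainty or information content of the distribution.

For a Uniform distribution with a=20, b=38:
h(X) = 2.8904 nats

(In bits, this would be 4.1699 bits.)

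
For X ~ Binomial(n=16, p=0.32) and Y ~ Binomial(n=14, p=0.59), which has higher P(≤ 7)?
X has higher probability (P(X ≤ 7) = 0.8965 > P(Y ≤ 7) = 0.3355)

Compute P(≤ 7) for each distribution:

X ~ Binomial(n=16, p=0.32):
P(X ≤ 7) = 0.8965

Y ~ Binomial(n=14, p=0.59):
P(Y ≤ 7) = 0.3355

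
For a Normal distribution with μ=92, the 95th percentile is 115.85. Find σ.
σ = 14.4998

For X ~ Normal(μ, σ), the p-th percentile satisfies x = μ + z_p × σ,
where z_p = Φ⁻¹(p) is the standard normal quantile.

Step 1: z_{0.95} = Φ⁻¹(0.95) = 1.6449

Step 2: Solve for σ:
115.85 = 92 + 1.6449 × σ
σ = (115.85 - 92) / 1.6449
σ = 23.85 / 1.6449
σ = 14.4998

Verification: μ + z × σ = 92 + 1.6449 × 14.4998 = 115.85 ✓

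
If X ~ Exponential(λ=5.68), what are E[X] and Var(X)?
E[X] = 0.1761, Var(X) = 0.0310

We have X ~ Exponential(λ=5.68).

For an Exponential distribution with λ=5.68:

Expected value:
E[X] = 0.1761

Variance:
Var(X) = 0.0310

Standard deviation:
σ = √Var(X) = 0.1761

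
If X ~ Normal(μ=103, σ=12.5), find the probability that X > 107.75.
0.351973

We have X ~ Normal(μ=103, σ=12.5).

P(X > 107.75) = 1 - P(X ≤ 107.75)
                = 1 - F(107.75)
                = 1 - 0.648027
                = 0.351973

So there's approximately a 35.2% chance that X exceeds 107.75.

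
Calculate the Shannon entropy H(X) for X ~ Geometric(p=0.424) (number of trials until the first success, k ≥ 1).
1.6074 nats

We have X ~ Geometric(p=0.424) (number of trials until the first success, k ≥ 1).

The Shannon entropy measures the uncertainty or information content of the distribution.

For a Geometric distribution with p=0.424 (number of trials until the first success, k ≥ 1):
H(X) = 1.6074 nats

(In bits, this would be 2.3190 bits.)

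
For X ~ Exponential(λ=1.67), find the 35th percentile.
0.2580

We have X ~ Exponential(λ=1.67).

We want to find x such that P(X ≤ x) = 0.35.

This is the 35th percentile, which means 35% of values fall below this point.

Using the inverse CDF (quantile function):
x = F⁻¹(0.35) = 0.2580

Verification: P(X ≤ 0.2580) = 0.35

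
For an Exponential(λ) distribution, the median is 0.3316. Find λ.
λ = 2.0903

For X ~ Exponential(λ), the CDF is F(x) = 1 - e^(-λx).
The median m satisfies F(m) = 0.5:
1 - e^(-λm) = 0.5
e^(-λm) = 0.5
λm = ln(2)
m = ln(2) / λ

Given m = 0.3316:
λ = ln(2) / 0.3316 = 0.693147 / 0.3316 = 2.0903

Verification: ln(2) / 2.0903 = 0.3316 ✓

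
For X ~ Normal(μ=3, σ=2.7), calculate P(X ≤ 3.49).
0.572005

We have X ~ Normal(μ=3, σ=2.7).

The CDF gives us P(X ≤ k).

Using the CDF:
P(X ≤ 3.49) = 0.572005

This means there's approximately a 57.2% chance that X is at most 3.49.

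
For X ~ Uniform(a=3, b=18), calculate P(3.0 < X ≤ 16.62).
0.908000

We have X ~ Uniform(a=3, b=18).

To find P(3.0 < X ≤ 16.62), we use:
P(3.0 < X ≤ 16.62) = P(X ≤ 16.62) - P(X ≤ 3.0)
                 = F(16.62) - F(3.0)
                 = 0.908000 - 0.000000
                 = 0.908000

So there's approximately a 90.8% chance that X falls in this range.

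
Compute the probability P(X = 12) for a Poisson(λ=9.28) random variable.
0.079430

We have X ~ Poisson(λ=9.28).

For a Poisson distribution, the PMF gives us the probability of each outcome.

Using the PMF formula:
P(X = 12) = 0.079430

Rounded to 4 decimal places: 0.0794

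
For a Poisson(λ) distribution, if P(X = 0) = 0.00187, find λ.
λ = 6.2818

For a Poisson(λ) distribution, the PMF at 0 is:
P(X = 0) = λ^0 e^(-λ) / 0! = e^(-λ)

Given P(X = 0) = 0.00187:
e^(-λ) = 0.00187
-λ = ln(0.00187)
λ = -ln(0.00187) = 6.2818

Verification: e^(-6.2818) = 0.00187 ✓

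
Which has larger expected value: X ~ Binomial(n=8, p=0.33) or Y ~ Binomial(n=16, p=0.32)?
Y has larger mean (5.1200 > 2.6400)

Compute the expected value for each distribution:

X ~ Binomial(n=8, p=0.33):
E[X] = 2.6400

Y ~ Binomial(n=16, p=0.32):
E[Y] = 5.1200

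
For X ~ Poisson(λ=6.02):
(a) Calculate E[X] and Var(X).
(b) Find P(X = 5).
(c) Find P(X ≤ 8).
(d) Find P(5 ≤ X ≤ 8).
(a) E[X] = 6.0200, Var(X) = 6.0200
(b) P(X = 5) = 0.160084
(c) P(X ≤ 8) = 0.845165
(d) P(5 ≤ X ≤ 8) = 0.562777

We have X ~ Poisson(λ=6.02).

(a) Moments:
E[X] = 6.0200
Var(X) = 6.0200
σ = √Var(X) = 2.4536

(b) Point probability using PMF:
P(X = 5) = 0.160084

(c) Cumulative probability using CDF:
P(X ≤ 8) = F(8) = 0.845165

(d) Range probability:
P(5 ≤ X ≤ 8) = P(X ≤ 8) - P(X ≤ 4)
                   = F(8) - F(4)
                   = 0.845165 - 0.282388
                   = 0.562777

This means approximately 56.3% of outcomes fall in the interval [5, 8].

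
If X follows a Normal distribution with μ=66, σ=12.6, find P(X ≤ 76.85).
0.805412

We have X ~ Normal(μ=66, σ=12.6).

The CDF gives us P(X ≤ k).

Using the CDF:
P(X ≤ 76.85) = 0.805412

This means there's approximately a 80.5% chance that X is at most 76.85.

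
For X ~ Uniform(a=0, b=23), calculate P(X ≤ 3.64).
0.158261

We have X ~ Uniform(a=0, b=23).

The CDF gives us P(X ≤ k).

Using the CDF:
P(X ≤ 3.64) = 0.158261

This means there's approximately a 15.8% chance that X is at most 3.64.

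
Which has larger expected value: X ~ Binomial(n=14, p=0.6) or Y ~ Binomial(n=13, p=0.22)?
X has larger mean (8.4000 > 2.8600)

Compute the expected value for each distribution:

X ~ Binomial(n=14, p=0.6):
E[X] = 8.4000

Y ~ Binomial(n=13, p=0.22):
E[Y] = 2.8600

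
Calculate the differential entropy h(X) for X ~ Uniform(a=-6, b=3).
2.1972 nats

We have X ~ Uniform(a=-6, b=3).

The differential entropy measures the uncertainty or information content of the distribution.

For a Uniform distribution with a=-6, b=3:
h(X) = 2.1972 nats

(In bits, this would be 3.1699 bits.)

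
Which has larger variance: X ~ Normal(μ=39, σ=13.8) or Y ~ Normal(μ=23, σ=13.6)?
X has larger variance (190.4400 > 184.9600)

Compute the variance for each distribution:

X ~ Normal(μ=39, σ=13.8):
Var(X) = 190.4400

Y ~ Normal(μ=23, σ=13.6):
Var(Y) = 184.9600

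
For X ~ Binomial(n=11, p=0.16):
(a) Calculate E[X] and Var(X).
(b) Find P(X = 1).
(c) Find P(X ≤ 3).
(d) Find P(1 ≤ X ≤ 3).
(a) E[X] = 1.7600, Var(X) = 1.4784
(b) P(X = 1) = 0.307826
(c) P(X ≤ 3) = 0.915435
(d) P(1 ≤ X ≤ 3) = 0.768518

We have X ~ Binomial(n=11, p=0.16).

(a) Moments:
E[X] = 1.7600
Var(X) = 1.4784
σ = √Var(X) = 1.2159

(b) Point probability using PMF:
P(X = 1) = 0.307826

(c) Cumulative probability using CDF:
P(X ≤ 3) = F(3) = 0.915435

(d) Range probability:
P(1 ≤ X ≤ 3) = P(X ≤ 3) - P(X ≤ 0)
                   = F(3) - F(0)
                   = 0.915435 - 0.146917
                   = 0.768518

This means approximately 76.9% of outcomes fall in the interval [1, 3].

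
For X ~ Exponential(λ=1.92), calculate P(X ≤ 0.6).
0.683996

We have X ~ Exponential(λ=1.92).

The CDF gives us P(X ≤ k).

Using the CDF:
P(X ≤ 0.6) = 0.683996

This means there's approximately a 68.4% chance that X is at most 0.6.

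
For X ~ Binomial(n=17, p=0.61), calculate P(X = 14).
0.039840

We have X ~ Binomial(n=17, p=0.61).

For a Binomial distribution, the PMF gives us the probability of each outcome.

Using the PMF formula:
P(X = 14) = 0.039840

Rounded to 4 decimal places: 0.0398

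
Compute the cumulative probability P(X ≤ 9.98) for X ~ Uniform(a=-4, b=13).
0.822353

We have X ~ Uniform(a=-4, b=13).

The CDF gives us P(X ≤ k).

Using the CDF:
P(X ≤ 9.98) = 0.822353

This means there's approximately a 82.2% chance that X is at most 9.98.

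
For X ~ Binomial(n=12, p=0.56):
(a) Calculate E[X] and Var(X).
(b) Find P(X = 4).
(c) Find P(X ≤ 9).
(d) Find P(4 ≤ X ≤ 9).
(a) E[X] = 6.7200, Var(X) = 2.9568
(b) P(X = 4) = 0.068388
(c) P(X ≤ 9) = 0.951326
(d) P(4 ≤ X ≤ 9) = 0.920958

We have X ~ Binomial(n=12, p=0.56).

(a) Moments:
E[X] = 6.7200
Var(X) = 2.9568
σ = √Var(X) = 1.7195

(b) Point probability using PMF:
P(X = 4) = 0.068388

(c) Cumulative probability using CDF:
P(X ≤ 9) = F(9) = 0.951326

(d) Range probability:
P(4 ≤ X ≤ 9) = P(X ≤ 9) - P(X ≤ 3)
                   = F(9) - F(3)
                   = 0.951326 - 0.030367
                   = 0.920958

This means approximately 92.1% of outcomes fall in the interval [4, 9].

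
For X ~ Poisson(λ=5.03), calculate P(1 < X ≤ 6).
0.718355

We have X ~ Poisson(λ=5.03).

To find P(1 < X ≤ 6), we use:
P(1 < X ≤ 6) = P(X ≤ 6) - P(X ≤ 1)
                 = F(6) - F(1)
                 = 0.757784 - 0.039429
                 = 0.718355

So there's approximately a 71.8% chance that X falls in this range.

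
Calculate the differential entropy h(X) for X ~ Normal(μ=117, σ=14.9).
4.1203 nats

We have X ~ Normal(μ=117, σ=14.9).

The differential entropy measures the uncertainty or information content of the distribution.

For a Normal distribution with μ=117, σ=14.9:
h(X) = 4.1203 nats

(In bits, this would be 5.9443 bits.)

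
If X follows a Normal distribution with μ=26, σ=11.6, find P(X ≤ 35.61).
0.796292

We have X ~ Normal(μ=26, σ=11.6).

The CDF gives us P(X ≤ k).

Using the CDF:
P(X ≤ 35.61) = 0.796292

This means there's approximately a 79.6% chance that X is at most 35.61.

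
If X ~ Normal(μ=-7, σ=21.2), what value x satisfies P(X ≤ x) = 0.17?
-27.2283

We have X ~ Normal(μ=-7, σ=21.2).

We want to find x such that P(X ≤ x) = 0.17.

This is the 17th percentile, which means 17% of values fall below this point.

Using the inverse CDF (quantile function):
x = F⁻¹(0.17) = -27.2283

Verification: P(X ≤ -27.2283) = 0.17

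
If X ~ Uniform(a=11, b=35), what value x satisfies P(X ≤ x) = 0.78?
29.7200

We have X ~ Uniform(a=11, b=35).

We want to find x such that P(X ≤ x) = 0.78.

This is the 78th percentile, which means 78% of values fall below this point.

Using the inverse CDF (quantile function):
x = F⁻¹(0.78) = 29.7200

Verification: P(X ≤ 29.7200) = 0.78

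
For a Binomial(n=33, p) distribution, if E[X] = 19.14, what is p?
p = 0.58

For a Binomial(n, p) distribution:
E[X] = n × p

Given n = 33 and E[X] = 19.14:
19.14 = 33 × p
p = 19.14 / 33 = 0.58

Verification: Binomial(33, 0.58) has E[X] = 19.14 ✓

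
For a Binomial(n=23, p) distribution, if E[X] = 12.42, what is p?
p = 0.54

For a Binomial(n, p) distribution:
E[X] = n × p

Given n = 23 and E[X] = 12.42:
12.42 = 23 × p
p = 12.42 / 23 = 0.54

Verification: Binomial(23, 0.54) has E[X] = 12.42 ✓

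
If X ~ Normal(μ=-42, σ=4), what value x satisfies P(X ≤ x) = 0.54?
-41.5983

We have X ~ Normal(μ=-42, σ=4).

We want to find x such that P(X ≤ x) = 0.54.

This is the 54th percentile, which means 54% of values fall below this point.

Using the inverse CDF (quantile function):
x = F⁻¹(0.54) = -41.5983

Verification: P(X ≤ -41.5983) = 0.54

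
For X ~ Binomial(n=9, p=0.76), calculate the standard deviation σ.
1.2812

We have X ~ Binomial(n=9, p=0.76).

For a Binomial distribution with n=9, p=0.76:
σ = √Var(X) = 1.2812

The standard deviation is the square root of the variance.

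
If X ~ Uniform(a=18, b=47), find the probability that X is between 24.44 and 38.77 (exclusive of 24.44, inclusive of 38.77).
0.494138

We have X ~ Uniform(a=18, b=47).

To find P(24.44 < X ≤ 38.77), we use:
P(24.44 < X ≤ 38.77) = P(X ≤ 38.77) - P(X ≤ 24.44)
                 = F(38.77) - F(24.44)
                 = 0.716207 - 0.222069
                 = 0.494138

So there's approximately a 49.4% chance that X falls in this range.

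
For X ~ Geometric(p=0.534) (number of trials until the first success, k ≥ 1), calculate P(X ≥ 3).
0.217156

We have X ~ Geometric(p=0.534) (number of trials until the first success, k ≥ 1).

For discrete distributions, P(X ≥ 3) = 1 - P(X ≤ 2).

P(X ≤ 2) = 0.782844
P(X ≥ 3) = 1 - 0.782844 = 0.217156

So there's approximately a 21.7% chance that X is at least 3.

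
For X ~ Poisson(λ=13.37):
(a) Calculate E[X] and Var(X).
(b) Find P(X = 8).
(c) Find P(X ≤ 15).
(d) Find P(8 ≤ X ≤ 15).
(a) E[X] = 13.3700, Var(X) = 13.3700
(b) P(X = 8) = 0.039538
(c) P(X ≤ 15) = 0.729989
(d) P(8 ≤ X ≤ 15) = 0.685524

We have X ~ Poisson(λ=13.37).

(a) Moments:
E[X] = 13.3700
Var(X) = 13.3700
σ = √Var(X) = 3.6565

(b) Point probability using PMF:
P(X = 8) = 0.039538

(c) Cumulative probability using CDF:
P(X ≤ 15) = F(15) = 0.729989

(d) Range probability:
P(8 ≤ X ≤ 15) = P(X ≤ 15) - P(X ≤ 7)
                   = F(15) - F(7)
                   = 0.729989 - 0.044465
                   = 0.685524

This means approximately 68.6% of outcomes fall in the interval [8, 15].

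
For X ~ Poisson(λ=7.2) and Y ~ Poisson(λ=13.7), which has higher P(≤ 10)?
X has higher probability (P(X ≤ 10) = 0.8867 > P(Y ≤ 10) = 0.1964)

Compute P(≤ 10) for each distribution:

X ~ Poisson(λ=7.2):
P(X ≤ 10) = 0.8867

Y ~ Poisson(λ=13.7):
P(Y ≤ 10) = 0.1964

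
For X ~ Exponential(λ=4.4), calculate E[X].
0.2273

We have X ~ Exponential(λ=4.4).

For an Exponential distribution with λ=4.4:
E[X] = 0.2273

This is the expected (average) value of X.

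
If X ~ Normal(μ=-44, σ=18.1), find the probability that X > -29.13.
0.205667

We have X ~ Normal(μ=-44, σ=18.1).

P(X > -29.13) = 1 - P(X ≤ -29.13)
                = 1 - F(-29.13)
                = 1 - 0.794333
                = 0.205667

So there's approximately a 20.6% chance that X exceeds -29.13.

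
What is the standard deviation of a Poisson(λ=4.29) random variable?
2.0712

We have X ~ Poisson(λ=4.29).

For a Poisson distribution with λ=4.29:
σ = √Var(X) = 2.0712

The standard deviation is the square root of the variance.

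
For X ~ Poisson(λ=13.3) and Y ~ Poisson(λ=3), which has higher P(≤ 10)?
Y has higher probability (P(Y ≤ 10) = 0.9997 > P(X ≤ 10) = 0.2268)

Compute P(≤ 10) for each distribution:

X ~ Poisson(λ=13.3):
P(X ≤ 10) = 0.2268

Y ~ Poisson(λ=3):
P(Y ≤ 10) = 0.9997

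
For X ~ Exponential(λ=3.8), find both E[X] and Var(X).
E[X] = 0.2632, Var(X) = 0.0693

We have X ~ Exponential(λ=3.8).

For an Exponential distribution with λ=3.8:

Expected value:
E[X] = 0.2632

Variance:
Var(X) = 0.0693

Standard deviation:
σ = √Var(X) = 0.2632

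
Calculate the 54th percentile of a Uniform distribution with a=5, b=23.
14.7200

We have X ~ Uniform(a=5, b=23).

We want to find x such that P(X ≤ x) = 0.54.

This is the 54th percentile, which means 54% of values fall below this point.

Using the inverse CDF (quantile function):
x = F⁻¹(0.54) = 14.7200

Verification: P(X ≤ 14.7200) = 0.54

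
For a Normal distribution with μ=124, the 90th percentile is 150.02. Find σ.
σ = 20.3035

For X ~ Normal(μ, σ), the p-th percentile satisfies x = μ + z_p × σ,
where z_p = Φ⁻¹(p) is the standard normal quantile.

Step 1: z_{0.9} = Φ⁻¹(0.9) = 1.2816

Step 2: Solve for σ:
150.02 = 124 + 1.2816 × σ
σ = (150.02 - 124) / 1.2816
σ = 26.02 / 1.2816
σ = 20.3035

Verification: μ + z × σ = 124 + 1.2816 × 20.3035 = 150.02 ✓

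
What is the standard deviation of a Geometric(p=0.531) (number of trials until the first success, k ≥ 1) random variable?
1.2897

We have X ~ Geometric(p=0.531) (number of trials until the first success, k ≥ 1).

For a Geometric distribution with p=0.531 (number of trials until the first success, k ≥ 1):
σ = √Var(X) = 1.2897

The standard deviation is the square root of the variance.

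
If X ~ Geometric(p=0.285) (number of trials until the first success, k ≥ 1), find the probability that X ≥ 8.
0.095531

We have X ~ Geometric(p=0.285) (number of trials until the first success, k ≥ 1).

For discrete distributions, P(X ≥ 8) = 1 - P(X ≤ 7).

P(X ≤ 7) = 0.904469
P(X ≥ 8) = 1 - 0.904469 = 0.095531

So there's approximately a 9.6% chance that X is at least 8.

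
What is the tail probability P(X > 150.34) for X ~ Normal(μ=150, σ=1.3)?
0.396839

We have X ~ Normal(μ=150, σ=1.3).

P(X > 150.34) = 1 - P(X ≤ 150.34)
                = 1 - F(150.34)
                = 1 - 0.603161
                = 0.396839

So there's approximately a 39.7% chance that X exceeds 150.34.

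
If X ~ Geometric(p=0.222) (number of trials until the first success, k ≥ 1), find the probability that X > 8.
0.134226

We have X ~ Geometric(p=0.222) (number of trials until the first success, k ≥ 1).

P(X > 8) = 1 - P(X ≤ 8)
                = 1 - F(8)
                = 1 - 0.865774
                = 0.134226

So there's approximately a 13.4% chance that X exceeds 8.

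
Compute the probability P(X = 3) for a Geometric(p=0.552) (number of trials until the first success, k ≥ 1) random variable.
0.110789

We have X ~ Geometric(p=0.552) (number of trials until the first success, k ≥ 1).

For a Geometric distribution, the PMF gives us the probability of each outcome.

Using the PMF formula:
P(X = 3) = 0.110789

Rounded to 4 decimal places: 0.1108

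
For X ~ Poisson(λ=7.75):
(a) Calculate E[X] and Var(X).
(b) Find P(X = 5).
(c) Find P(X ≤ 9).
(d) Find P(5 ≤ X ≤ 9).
(a) E[X] = 7.7500, Var(X) = 7.7500
(b) P(X = 5) = 0.100356
(c) P(X ≤ 9) = 0.747119
(d) P(5 ≤ X ≤ 9) = 0.632251

We have X ~ Poisson(λ=7.75).

(a) Moments:
E[X] = 7.7500
Var(X) = 7.7500
σ = √Var(X) = 2.7839

(b) Point probability using PMF:
P(X = 5) = 0.100356

(c) Cumulative probability using CDF:
P(X ≤ 9) = F(9) = 0.747119

(d) Range probability:
P(5 ≤ X ≤ 9) = P(X ≤ 9) - P(X ≤ 4)
                   = F(9) - F(4)
                   = 0.747119 - 0.114868
                   = 0.632251

This means approximately 63.2% of outcomes fall in the interval [5, 9].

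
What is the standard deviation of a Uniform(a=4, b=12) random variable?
2.3094

We have X ~ Uniform(a=4, b=12).

For a Uniform distribution with a=4, b=12:
σ = √Var(X) = 2.3094

The standard deviation is the square root of the variance.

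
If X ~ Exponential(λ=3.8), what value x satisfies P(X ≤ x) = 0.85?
0.4992

We have X ~ Exponential(λ=3.8).

We want to find x such that P(X ≤ x) = 0.85.

This is the 85th percentile, which means 85% of values fall below this point.

Using the inverse CDF (quantile function):
x = F⁻¹(0.85) = 0.4992

Verification: P(X ≤ 0.4992) = 0.85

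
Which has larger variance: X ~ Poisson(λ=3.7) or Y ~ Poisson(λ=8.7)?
Y has larger variance (8.7000 > 3.7000)

Compute the variance for each distribution:

X ~ Poisson(λ=3.7):
Var(X) = 3.7000

Y ~ Poisson(λ=8.7):
Var(Y) = 8.7000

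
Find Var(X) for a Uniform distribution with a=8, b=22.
16.3333

We have X ~ Uniform(a=8, b=22).

For a Uniform distribution with a=8, b=22:
Var(X) = 16.3333

The variance measures the spread of the distribution around the mean.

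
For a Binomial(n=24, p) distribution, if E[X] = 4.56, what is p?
p = 0.19

For a Binomial(n, p) distribution:
E[X] = n × p

Given n = 24 and E[X] = 4.56:
4.56 = 24 × p
p = 4.56 / 24 = 0.19

Verification: Binomial(24, 0.19) has E[X] = 4.56 ✓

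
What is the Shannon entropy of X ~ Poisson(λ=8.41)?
2.4730 nats

We have X ~ Poisson(λ=8.41).

The Shannon entropy measures the uncertainty or information content of the distribution.

For a Poisson distribution with λ=8.41:
H(X) = 2.4730 nats

(In bits, this would be 3.5678 bits.)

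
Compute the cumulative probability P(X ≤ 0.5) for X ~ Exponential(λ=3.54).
0.829667

We have X ~ Exponential(λ=3.54).

The CDF gives us P(X ≤ k).

Using the CDF:
P(X ≤ 0.5) = 0.829667

This means there's approximately a 83.0% chance that X is at most 0.5.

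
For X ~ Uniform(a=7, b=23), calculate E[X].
15.0000

We have X ~ Uniform(a=7, b=23).

For a Uniform distribution with a=7, b=23:
E[X] = 15.0000

This is the expected (average) value of X.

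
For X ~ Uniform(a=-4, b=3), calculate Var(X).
4.0833

We have X ~ Uniform(a=-4, b=3).

For a Uniform distribution with a=-4, b=3:
Var(X) = 4.0833

The variance measures the spread of the distribution around the mean.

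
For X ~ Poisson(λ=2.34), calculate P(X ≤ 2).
0.585460

We have X ~ Poisson(λ=2.34).

The CDF gives us P(X ≤ k).

Using the CDF:
P(X ≤ 2) = 0.585460

This means there's approximately a 58.5% chance that X is at most 2.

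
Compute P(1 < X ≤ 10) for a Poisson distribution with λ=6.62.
0.916090

We have X ~ Poisson(λ=6.62).

To find P(1 < X ≤ 10), we use:
P(1 < X ≤ 10) = P(X ≤ 10) - P(X ≤ 1)
                 = F(10) - F(1)
                 = 0.926251 - 0.010161
                 = 0.916090

So there's approximately a 91.6% chance that X falls in this range.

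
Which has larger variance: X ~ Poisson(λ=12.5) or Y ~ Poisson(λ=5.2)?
X has larger variance (12.5000 > 5.2000)

Compute the variance for each distribution:

X ~ Poisson(λ=12.5):
Var(X) = 12.5000

Y ~ Poisson(λ=5.2):
Var(Y) = 5.2000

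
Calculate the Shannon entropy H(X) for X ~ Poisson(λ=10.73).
2.5973 nats

We have X ~ Poisson(λ=10.73).

The Shannon entropy measures the uncertainty or information content of the distribution.

For a Poisson distribution with λ=10.73:
H(X) = 2.5973 nats

(In bits, this would be 3.7471 bits.)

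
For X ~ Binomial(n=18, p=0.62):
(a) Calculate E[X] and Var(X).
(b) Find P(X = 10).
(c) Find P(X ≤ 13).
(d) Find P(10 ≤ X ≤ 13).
(a) E[X] = 11.1600, Var(X) = 4.2408
(b) P(X = 10) = 0.159677
(c) P(X ≤ 13) = 0.873705
(d) P(10 ≤ X ≤ 13) = 0.665280

We have X ~ Binomial(n=18, p=0.62).

(a) Moments:
E[X] = 11.1600
Var(X) = 4.2408
σ = √Var(X) = 2.0593

(b) Point probability using PMF:
P(X = 10) = 0.159677

(c) Cumulative probability using CDF:
P(X ≤ 13) = F(13) = 0.873705

(d) Range probability:
P(10 ≤ X ≤ 13) = P(X ≤ 13) - P(X ≤ 9)
                   = F(13) - F(9)
                   = 0.873705 - 0.208425
                   = 0.665280

This means approximately 66.5% of outcomes fall in the interval [10, 13].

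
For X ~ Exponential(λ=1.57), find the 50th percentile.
0.4415

We have X ~ Exponential(λ=1.57).

We want to find x such that P(X ≤ x) = 0.5.

This is the 50th percentile, which means 50% of values fall below this point.

Using the inverse CDF (quantile function):
x = F⁻¹(0.5) = 0.4415

Verification: P(X ≤ 0.4415) = 0.5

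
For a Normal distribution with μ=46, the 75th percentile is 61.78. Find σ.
σ = 23.3955

For X ~ Normal(μ, σ), the p-th percentile satisfies x = μ + z_p × σ,
where z_p = Φ⁻¹(p) is the standard normal quantile.

Step 1: z_{0.75} = Φ⁻¹(0.75) = 0.6745

Step 2: Solve for σ:
61.78 = 46 + 0.6745 × σ
σ = (61.78 - 46) / 0.6745
σ = 15.78 / 0.6745
σ = 23.3955

Verification: μ + z × σ = 46 + 0.6745 × 23.3955 = 61.78 ✓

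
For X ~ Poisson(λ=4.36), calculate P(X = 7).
0.075937

We have X ~ Poisson(λ=4.36).

For a Poisson distribution, the PMF gives us the probability of each outcome.

Using the PMF formula:
P(X = 7) = 0.075937

Rounded to 4 decimal places: 0.0759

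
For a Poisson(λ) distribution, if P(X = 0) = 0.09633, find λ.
λ = 2.3400

For a Poisson(λ) distribution, the PMF at 0 is:
P(X = 0) = λ^0 e^(-λ) / 0! = e^(-λ)

Given P(X = 0) = 0.09633:
e^(-λ) = 0.09633
-λ = ln(0.09633)
λ = -ln(0.09633) = 2.3400

Verification: e^(-2.3400) = 0.09633 ✓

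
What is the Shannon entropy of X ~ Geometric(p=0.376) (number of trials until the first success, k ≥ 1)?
1.7608 nats

We have X ~ Geometric(p=0.376) (number of trials until the first success, k ≥ 1).

The Shannon entropy measures the uncertainty or information content of the distribution.

For a Geometric distribution with p=0.376 (number of trials until the first success, k ≥ 1):
H(X) = 1.7608 nats

(In bits, this would be 2.5403 bits.)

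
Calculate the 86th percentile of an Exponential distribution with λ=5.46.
0.3601

We have X ~ Exponential(λ=5.46).

We want to find x such that P(X ≤ x) = 0.86.

This is the 86th percentile, which means 86% of values fall below this point.

Using the inverse CDF (quantile function):
x = F⁻¹(0.86) = 0.3601

Verification: P(X ≤ 0.3601) = 0.86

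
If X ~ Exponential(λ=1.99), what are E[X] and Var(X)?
E[X] = 0.5025, Var(X) = 0.2525

We have X ~ Exponential(λ=1.99).

For an Exponential distribution with λ=1.99:

Expected value:
E[X] = 0.5025

Variance:
Var(X) = 0.2525

Standard deviation:
σ = √Var(X) = 0.5025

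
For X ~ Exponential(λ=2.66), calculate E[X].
0.3759

We have X ~ Exponential(λ=2.66).

For an Exponential distribution with λ=2.66:
E[X] = 0.3759

This is the expected (average) value of X.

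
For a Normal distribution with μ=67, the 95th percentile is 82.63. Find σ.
σ = 9.5024

For X ~ Normal(μ, σ), the p-th percentile satisfies x = μ + z_p × σ,
where z_p = Φ⁻¹(p) is the standard normal quantile.

Step 1: z_{0.95} = Φ⁻¹(0.95) = 1.6449

Step 2: Solve for σ:
82.63 = 67 + 1.6449 × σ
σ = (82.63 - 67) / 1.6449
σ = 15.63 / 1.6449
σ = 9.5024

Verification: μ + z × σ = 67 + 1.6449 × 9.5024 = 82.63 ✓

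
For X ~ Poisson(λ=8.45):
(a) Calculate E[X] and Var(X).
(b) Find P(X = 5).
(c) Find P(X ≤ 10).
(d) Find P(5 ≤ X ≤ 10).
(a) E[X] = 8.4500, Var(X) = 8.4500
(b) P(X = 5) = 0.076792
(c) P(X ≤ 10) = 0.768857
(d) P(5 ≤ X ≤ 10) = 0.692251

We have X ~ Poisson(λ=8.45).

(a) Moments:
E[X] = 8.4500
Var(X) = 8.4500
σ = √Var(X) = 2.9069

(b) Point probability using PMF:
P(X = 5) = 0.076792

(c) Cumulative probability using CDF:
P(X ≤ 10) = F(10) = 0.768857

(d) Range probability:
P(5 ≤ X ≤ 10) = P(X ≤ 10) - P(X ≤ 4)
                   = F(10) - F(4)
                   = 0.768857 - 0.076606
                   = 0.692251

This means approximately 69.2% of outcomes fall in the interval [5, 10].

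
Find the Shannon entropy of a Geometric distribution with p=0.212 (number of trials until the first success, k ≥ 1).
2.4368 nats

We have X ~ Geometric(p=0.212) (number of trials until the first success, k ≥ 1).

The Shannon entropy measures the uncertainty or information content of the distribution.

For a Geometric distribution with p=0.212 (number of trials until the first success, k ≥ 1):
H(X) = 2.4368 nats

(In bits, this would be 3.5155 bits.)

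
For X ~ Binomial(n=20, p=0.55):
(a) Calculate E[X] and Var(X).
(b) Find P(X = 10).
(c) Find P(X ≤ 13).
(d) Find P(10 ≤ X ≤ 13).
(a) E[X] = 11.0000, Var(X) = 4.9500
(b) P(X = 10) = 0.159349
(c) P(X ≤ 13) = 0.870066
(d) P(10 ≤ X ≤ 13) = 0.620777

We have X ~ Binomial(n=20, p=0.55).

(a) Moments:
E[X] = 11.0000
Var(X) = 4.9500
σ = √Var(X) = 2.2249

(b) Point probability using PMF:
P(X = 10) = 0.159349

(c) Cumulative probability using CDF:
P(X ≤ 13) = F(13) = 0.870066

(d) Range probability:
P(10 ≤ X ≤ 13) = P(X ≤ 13) - P(X ≤ 9)
                   = F(13) - F(9)
                   = 0.870066 - 0.249289
                   = 0.620777

This means approximately 62.1% of outcomes fall in the interval [10, 13].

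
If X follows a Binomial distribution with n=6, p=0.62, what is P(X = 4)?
0.320055

We have X ~ Binomial(n=6, p=0.62).

For a Binomial distribution, the PMF gives us the probability of each outcome.

Using the PMF formula:
P(X = 4) = 0.320055

Rounded to 4 decimal places: 0.3201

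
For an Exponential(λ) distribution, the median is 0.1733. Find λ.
λ = 3.9997

For X ~ Exponential(λ), the CDF is F(x) = 1 - e^(-λx).
The median m satisfies F(m) = 0.5:
1 - e^(-λm) = 0.5
e^(-λm) = 0.5
λm = ln(2)
m = ln(2) / λ

Given m = 0.1733:
λ = ln(2) / 0.1733 = 0.693147 / 0.1733 = 3.9997

Verification: ln(2) / 3.9997 = 0.1733 ✓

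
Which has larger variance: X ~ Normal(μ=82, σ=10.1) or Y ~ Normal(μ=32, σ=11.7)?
Y has larger variance (136.8900 > 102.0100)

Compute the variance for each distribution:

X ~ Normal(μ=82, σ=10.1):
Var(X) = 102.0100

Y ~ Normal(μ=32, σ=11.7):
Var(Y) = 136.8900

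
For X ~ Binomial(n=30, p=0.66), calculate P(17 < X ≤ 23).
0.740628

We have X ~ Binomial(n=30, p=0.66).

To find P(17 < X ≤ 23), we use:
P(17 < X ≤ 23) = P(X ≤ 23) - P(X ≤ 17)
                 = F(23) - F(17)
                 = 0.927150 - 0.186521
                 = 0.740628

So there's approximately a 74.1% chance that X falls in this range.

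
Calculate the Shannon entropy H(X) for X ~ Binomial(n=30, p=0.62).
2.3959 nats

We have X ~ Binomial(n=30, p=0.62).

The Shannon entropy measures the uncertainty or information content of the distribution.

For a Binomial distribution with n=30, p=0.62:
H(X) = 2.3959 nats

(In bits, this would be 3.4565 bits.)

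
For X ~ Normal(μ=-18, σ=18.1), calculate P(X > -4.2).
0.222901

We have X ~ Normal(μ=-18, σ=18.1).

P(X > -4.2) = 1 - P(X ≤ -4.2)
                = 1 - F(-4.2)
                = 1 - 0.777099
                = 0.222901

So there's approximately a 22.3% chance that X exceeds -4.2.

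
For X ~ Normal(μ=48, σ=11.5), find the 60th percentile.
50.9135

We have X ~ Normal(μ=48, σ=11.5).

We want to find x such that P(X ≤ x) = 0.6.

This is the 60th percentile, which means 60% of values fall below this point.

Using the inverse CDF (quantile function):
x = F⁻¹(0.6) = 50.9135

Verification: P(X ≤ 50.9135) = 0.6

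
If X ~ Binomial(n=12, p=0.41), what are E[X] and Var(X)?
E[X] = 4.9200, Var(X) = 2.9028

We have X ~ Binomial(n=12, p=0.41).

For a Binomial distribution with n=12, p=0.41:

Expected value:
E[X] = 4.9200

Variance:
Var(X) = 2.9028

Standard deviation:
σ = √Var(X) = 1.7038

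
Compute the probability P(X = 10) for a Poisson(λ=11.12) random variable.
0.118013

We have X ~ Poisson(λ=11.12).

For a Poisson distribution, the PMF gives us the probability of each outcome.

Using the PMF formula:
P(X = 10) = 0.118013

Rounded to 4 decimal places: 0.1180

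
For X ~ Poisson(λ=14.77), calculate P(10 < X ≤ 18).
0.705254

We have X ~ Poisson(λ=14.77).

To find P(10 < X ≤ 18), we use:
P(10 < X ≤ 18) = P(X ≤ 18) - P(X ≤ 10)
                 = F(18) - F(10)
                 = 0.835334 - 0.130080
                 = 0.705254

So there's approximately a 70.5% chance that X falls in this range.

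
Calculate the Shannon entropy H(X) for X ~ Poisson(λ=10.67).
2.5944 nats

We have X ~ Poisson(λ=10.67).

The Shannon entropy measures the uncertainty or information content of the distribution.

For a Poisson distribution with λ=10.67:
H(X) = 2.5944 nats

(In bits, this would be 3.7430 bits.)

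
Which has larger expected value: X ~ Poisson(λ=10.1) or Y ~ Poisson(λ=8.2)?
X has larger mean (10.1000 > 8.2000)

Compute the expected value for each distribution:

X ~ Poisson(λ=10.1):
E[X] = 10.1000

Y ~ Poisson(λ=8.2):
E[Y] = 8.2000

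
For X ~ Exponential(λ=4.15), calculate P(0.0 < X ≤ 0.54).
0.893648

We have X ~ Exponential(λ=4.15).

To find P(0.0 < X ≤ 0.54), we use:
P(0.0 < X ≤ 0.54) = P(X ≤ 0.54) - P(X ≤ 0.0)
                 = F(0.54) - F(0.0)
                 = 0.893648 - 0.000000
                 = 0.893648

So there's approximately a 89.4% chance that X falls in this range.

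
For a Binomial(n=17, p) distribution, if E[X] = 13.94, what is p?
p = 0.82

For a Binomial(n, p) distribution:
E[X] = n × p

Given n = 17 and E[X] = 13.94:
13.94 = 17 × p
p = 13.94 / 17 = 0.82

Verification: Binomial(17, 0.82) has E[X] = 13.94 ✓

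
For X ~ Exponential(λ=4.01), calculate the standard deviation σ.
0.2494

We have X ~ Exponential(λ=4.01).

For an Exponential distribution with λ=4.01:
σ = √Var(X) = 0.2494

The standard deviation is the square root of the variance.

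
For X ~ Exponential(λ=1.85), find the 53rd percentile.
0.4081

We have X ~ Exponential(λ=1.85).

We want to find x such that P(X ≤ x) = 0.53.

This is the 53rd percentile, which means 53% of values fall below this point.

Using the inverse CDF (quantile function):
x = F⁻¹(0.53) = 0.4081

Verification: P(X ≤ 0.4081) = 0.53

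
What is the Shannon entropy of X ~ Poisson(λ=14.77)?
2.7594 nats

We have X ~ Poisson(λ=14.77).

The Shannon entropy measures the uncertainty or information content of the distribution.

For a Poisson distribution with λ=14.77:
H(X) = 2.7594 nats

(In bits, this would be 3.9810 bits.)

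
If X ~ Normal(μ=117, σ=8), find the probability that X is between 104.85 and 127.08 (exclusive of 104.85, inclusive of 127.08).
0.831753

We have X ~ Normal(μ=117, σ=8).

To find P(104.85 < X ≤ 127.08), we use:
P(104.85 < X ≤ 127.08) = P(X ≤ 127.08) - P(X ≤ 104.85)
                 = F(127.08) - F(104.85)
                 = 0.896165 - 0.064413
                 = 0.831753

So there's approximately a 83.2% chance that X falls in this range.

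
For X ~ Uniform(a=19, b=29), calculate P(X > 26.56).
0.244000

We have X ~ Uniform(a=19, b=29).

P(X > 26.56) = 1 - P(X ≤ 26.56)
                = 1 - F(26.56)
                = 1 - 0.756000
                = 0.244000

So there's approximately a 24.4% chance that X exceeds 26.56.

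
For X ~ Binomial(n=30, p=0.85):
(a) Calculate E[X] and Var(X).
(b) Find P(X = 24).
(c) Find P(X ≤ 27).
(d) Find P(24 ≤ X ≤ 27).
(a) E[X] = 25.5000, Var(X) = 3.8250
(b) P(X = 24) = 0.136843
(c) P(X ≤ 27) = 0.848599
(d) P(24 ≤ X ≤ 27) = 0.696018

We have X ~ Binomial(n=30, p=0.85).

(a) Moments:
E[X] = 25.5000
Var(X) = 3.8250
σ = √Var(X) = 1.9558

(b) Point probability using PMF:
P(X = 24) = 0.136843

(c) Cumulative probability using CDF:
P(X ≤ 27) = F(27) = 0.848599

(d) Range probability:
P(24 ≤ X ≤ 27) = P(X ≤ 27) - P(X ≤ 23)
                   = F(27) - F(23)
                   = 0.848599 - 0.152581
                   = 0.696018

This means approximately 69.6% of outcomes fall in the interval [24, 27].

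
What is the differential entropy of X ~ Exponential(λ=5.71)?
-0.7422 nats

We have X ~ Exponential(λ=5.71).

The differential entropy measures the uncertainty or information content of the distribution.

For an Exponential distribution with λ=5.71:
h(X) = -0.7422 nats

(In bits, this would be -1.0708 bits.)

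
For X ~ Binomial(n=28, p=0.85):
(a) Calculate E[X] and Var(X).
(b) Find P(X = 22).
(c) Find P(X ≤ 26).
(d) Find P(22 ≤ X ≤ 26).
(a) E[X] = 23.8000, Var(X) = 3.5700
(b) P(X = 22) = 0.120173
(c) P(X ≤ 26) = 0.937252
(d) P(22 ≤ X ≤ 26) = 0.822016

We have X ~ Binomial(n=28, p=0.85).

(a) Moments:
E[X] = 23.8000
Var(X) = 3.5700
σ = √Var(X) = 1.8894

(b) Point probability using PMF:
P(X = 22) = 0.120173

(c) Cumulative probability using CDF:
P(X ≤ 26) = F(26) = 0.937252

(d) Range probability:
P(22 ≤ X ≤ 26) = P(X ≤ 26) - P(X ≤ 21)
                   = F(26) - F(21)
                   = 0.937252 - 0.115236
                   = 0.822016

This means approximately 82.2% of outcomes fall in the interval [22, 26].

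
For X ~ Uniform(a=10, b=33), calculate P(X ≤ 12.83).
0.123043

We have X ~ Uniform(a=10, b=33).

The CDF gives us P(X ≤ k).

Using the CDF:
P(X ≤ 12.83) = 0.123043

This means there's approximately a 12.3% chance that X is at most 12.83.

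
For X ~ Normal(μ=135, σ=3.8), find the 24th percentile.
132.3161

We have X ~ Normal(μ=135, σ=3.8).

We want to find x such that P(X ≤ x) = 0.24.

This is the 24th percentile, which means 24% of values fall below this point.

Using the inverse CDF (quantile function):
x = F⁻¹(0.24) = 132.3161

Verification: P(X ≤ 132.3161) = 0.24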